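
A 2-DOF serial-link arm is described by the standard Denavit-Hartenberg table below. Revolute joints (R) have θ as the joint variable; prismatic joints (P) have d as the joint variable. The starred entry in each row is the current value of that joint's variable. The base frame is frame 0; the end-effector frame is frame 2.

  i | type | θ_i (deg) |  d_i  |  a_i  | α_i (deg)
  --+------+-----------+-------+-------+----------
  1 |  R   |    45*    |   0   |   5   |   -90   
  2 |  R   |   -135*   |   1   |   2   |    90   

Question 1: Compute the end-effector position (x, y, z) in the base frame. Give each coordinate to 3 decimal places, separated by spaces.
1.828 3.243 1.414

after link 1: o_1 = (3.5355, 3.5355, 0.0000)
after link 2: o_2 = (1.8284, 3.2426, 1.4142)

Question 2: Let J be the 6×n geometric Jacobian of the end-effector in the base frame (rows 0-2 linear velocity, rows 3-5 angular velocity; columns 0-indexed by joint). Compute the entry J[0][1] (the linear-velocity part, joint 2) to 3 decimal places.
axis z_1 = (-0.7071,0.7071,0.0000); lever o_n−o_1 = (-1.7071,-0.2929,1.4142)
cross product → J_v[:, 1] = (1.0000,1.0000,1.4142)
J_ω[:, 1] = z_1
entry J[0][1] = 1.0000

1.000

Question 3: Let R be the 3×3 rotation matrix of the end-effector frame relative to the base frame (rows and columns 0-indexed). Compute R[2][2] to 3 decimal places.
End-effector z-axis (col 2 of R) = (-0.5000,-0.5000,-0.7071)
R[2][2] = -0.7071

-0.707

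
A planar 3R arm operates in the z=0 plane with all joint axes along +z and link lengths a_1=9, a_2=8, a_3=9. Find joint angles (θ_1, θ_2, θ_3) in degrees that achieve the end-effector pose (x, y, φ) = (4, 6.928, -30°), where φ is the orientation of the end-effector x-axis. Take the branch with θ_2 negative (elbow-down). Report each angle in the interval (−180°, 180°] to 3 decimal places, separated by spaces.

150.001 -90.002 -89.999

wrist centre = target − a_3·(cos φ, sin φ) = (-3.7942, 11.4280)
cos θ_2 = (144.9954−9²−8²)/(2·9·8) = -0.0000; θ_2 = -90.0018° (elbow-down)
β = atan2(11.4280,-3.7942) = 108.3668°; ψ = atan2(-8.0000,8.9997) = -41.6344°
θ_1 = β − ψ = 150.0011°
θ_3 = φ − θ_1 − θ_2 = -89.9993° (wrapped to (-180°,180°])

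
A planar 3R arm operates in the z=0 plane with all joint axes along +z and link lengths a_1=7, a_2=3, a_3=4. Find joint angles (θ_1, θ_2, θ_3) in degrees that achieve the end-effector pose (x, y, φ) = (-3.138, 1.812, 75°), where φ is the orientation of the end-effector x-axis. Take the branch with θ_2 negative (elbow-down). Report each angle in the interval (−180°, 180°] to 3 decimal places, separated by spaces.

wrist centre = target − a_3·(cos φ, sin φ) = (-4.1733, -2.0517)
cos θ_2 = (21.6257−7²−3²)/(2·7·3) = -0.8661; θ_2 = -150.0033° (elbow-down)
β = atan2(-2.0517,-4.1733) = -153.8199°; ψ = atan2(-1.4998,4.4018) = -18.8157°
θ_1 = β − ψ = -135.0043°
θ_3 = φ − θ_1 − θ_2 = 0.0076° (wrapped to (-180°,180°])

-135.004 -150.003 0.008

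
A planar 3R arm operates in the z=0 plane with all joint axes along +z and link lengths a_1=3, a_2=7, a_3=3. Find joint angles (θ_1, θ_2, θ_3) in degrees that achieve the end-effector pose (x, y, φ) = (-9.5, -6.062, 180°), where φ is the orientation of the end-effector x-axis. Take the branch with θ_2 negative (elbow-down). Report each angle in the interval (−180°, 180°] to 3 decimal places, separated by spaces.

wrist centre = target − a_3·(cos φ, sin φ) = (-6.5000, -6.0620)
cos θ_2 = (78.9978−3²−7²)/(2·3·7) = 0.4999; θ_2 = -60.0034° (elbow-down)
β = atan2(-6.0620,-6.5000) = -136.9969°; ψ = atan2(-6.0624,6.4996) = -43.0065°
θ_1 = β − ψ = -93.9905°
θ_3 = φ − θ_1 − θ_2 = -26.0061° (wrapped to (-180°,180°])

-93.990 -60.003 -26.006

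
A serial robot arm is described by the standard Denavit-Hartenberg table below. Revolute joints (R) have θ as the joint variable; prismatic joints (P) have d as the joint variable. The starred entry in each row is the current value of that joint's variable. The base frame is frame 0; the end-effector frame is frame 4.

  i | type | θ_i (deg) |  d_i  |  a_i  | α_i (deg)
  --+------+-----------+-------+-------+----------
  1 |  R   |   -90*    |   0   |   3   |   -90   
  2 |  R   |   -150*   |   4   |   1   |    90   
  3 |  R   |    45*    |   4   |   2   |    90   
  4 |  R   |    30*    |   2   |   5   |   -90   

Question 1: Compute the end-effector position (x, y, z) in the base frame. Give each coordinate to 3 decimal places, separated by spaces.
7.062 6.217 -2.184

after link 1: o_1 = (0.0000, -3.0000, 0.0000)
after link 2: o_2 = (4.0000, -2.1340, 0.5000)
after link 3: o_3 = (5.4142, 1.0908, -2.2570)
after link 4: o_4 = (7.0619, 6.2172, -2.1840)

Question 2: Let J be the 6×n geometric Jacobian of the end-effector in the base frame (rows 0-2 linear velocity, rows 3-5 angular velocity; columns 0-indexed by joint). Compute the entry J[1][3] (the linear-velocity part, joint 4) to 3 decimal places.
0.634

axis z_3 = (-0.7071,0.6124,0.3536); lever o_n−o_3 = (1.6476,5.1264,0.0730)
cross product → J_v[:, 3] = (-1.7678,0.6341,-4.6339)
J_ω[:, 3] = z_3
entry J[1][3] = 0.6341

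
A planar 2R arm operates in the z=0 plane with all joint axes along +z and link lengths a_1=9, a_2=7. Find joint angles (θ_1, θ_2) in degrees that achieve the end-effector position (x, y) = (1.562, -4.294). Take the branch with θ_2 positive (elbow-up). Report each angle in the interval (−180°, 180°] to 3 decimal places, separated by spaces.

cos θ_2 = (20.8783−9²−7²)/(2·9·7) = -0.8660; θ_2 = 150.0023° (elbow-up)
β = atan2(-4.2940,1.5620) = -70.0105°; ψ = atan2(3.4998,2.9377) = 49.9900°
θ_1 = β − ψ = -120.0005°

-120.001 150.002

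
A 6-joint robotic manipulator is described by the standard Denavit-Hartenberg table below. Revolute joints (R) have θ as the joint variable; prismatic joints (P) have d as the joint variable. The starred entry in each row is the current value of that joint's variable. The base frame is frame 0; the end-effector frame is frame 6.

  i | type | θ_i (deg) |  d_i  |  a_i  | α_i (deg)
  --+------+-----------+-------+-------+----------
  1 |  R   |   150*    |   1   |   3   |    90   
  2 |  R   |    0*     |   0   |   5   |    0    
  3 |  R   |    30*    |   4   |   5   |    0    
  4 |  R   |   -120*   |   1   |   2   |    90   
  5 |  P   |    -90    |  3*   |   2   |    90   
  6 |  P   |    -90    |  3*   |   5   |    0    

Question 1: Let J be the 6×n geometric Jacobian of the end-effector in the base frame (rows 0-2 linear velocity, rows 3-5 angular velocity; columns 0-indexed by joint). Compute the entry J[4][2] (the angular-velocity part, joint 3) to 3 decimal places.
axis z_2 = (0.5000,0.8660,0.0000); lever o_n−o_2 = (-3.9821,5.7631,3.5000)
cross product → J_v[:, 2] = (3.0311,-1.7500,6.3301)
J_ω[:, 2] = z_2
entry J[4][2] = 0.8660

0.866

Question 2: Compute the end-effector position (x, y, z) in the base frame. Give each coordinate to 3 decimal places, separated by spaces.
after link 1: o_1 = (-2.5981, 1.5000, 1.0000)
after link 2: o_2 = (-6.9282, 4.0000, 1.0000)
after link 3: o_3 = (-8.6782, 9.6292, 3.5000)
after link 4: o_4 = (-8.1782, 10.4952, 1.5000)
after link 5: o_5 = (-6.5801, 7.2631, 1.5000)
after link 6: o_6 = (-10.9103, 9.7631, 4.5000)

-10.910 9.763 4.500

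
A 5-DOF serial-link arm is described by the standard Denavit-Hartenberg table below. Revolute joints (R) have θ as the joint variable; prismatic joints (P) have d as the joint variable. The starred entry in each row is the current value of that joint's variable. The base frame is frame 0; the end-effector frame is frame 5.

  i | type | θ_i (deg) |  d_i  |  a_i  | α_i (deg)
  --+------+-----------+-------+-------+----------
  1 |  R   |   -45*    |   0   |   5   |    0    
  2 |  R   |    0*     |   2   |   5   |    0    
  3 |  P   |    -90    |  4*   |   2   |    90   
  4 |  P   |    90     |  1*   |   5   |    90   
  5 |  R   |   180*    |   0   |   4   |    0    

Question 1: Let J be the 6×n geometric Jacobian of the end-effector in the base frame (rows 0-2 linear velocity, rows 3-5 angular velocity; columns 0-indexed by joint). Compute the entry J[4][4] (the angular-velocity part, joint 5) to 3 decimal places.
axis z_4 = (-0.7071,-0.7071,-0.0000); lever o_n−o_4 = (0.0000,0.0000,-4.0000)
cross product → J_v[:, 4] = (2.8284,-2.8284,-0.0000)
J_ω[:, 4] = z_4
entry J[4][4] = -0.7071

-0.707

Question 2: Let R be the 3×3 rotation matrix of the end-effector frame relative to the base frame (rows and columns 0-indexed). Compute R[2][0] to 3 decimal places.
-1.000

End-effector x-axis (col 0 of R) = (-0.0000,0.0000,-1.0000)
R[2][0] = -1.0000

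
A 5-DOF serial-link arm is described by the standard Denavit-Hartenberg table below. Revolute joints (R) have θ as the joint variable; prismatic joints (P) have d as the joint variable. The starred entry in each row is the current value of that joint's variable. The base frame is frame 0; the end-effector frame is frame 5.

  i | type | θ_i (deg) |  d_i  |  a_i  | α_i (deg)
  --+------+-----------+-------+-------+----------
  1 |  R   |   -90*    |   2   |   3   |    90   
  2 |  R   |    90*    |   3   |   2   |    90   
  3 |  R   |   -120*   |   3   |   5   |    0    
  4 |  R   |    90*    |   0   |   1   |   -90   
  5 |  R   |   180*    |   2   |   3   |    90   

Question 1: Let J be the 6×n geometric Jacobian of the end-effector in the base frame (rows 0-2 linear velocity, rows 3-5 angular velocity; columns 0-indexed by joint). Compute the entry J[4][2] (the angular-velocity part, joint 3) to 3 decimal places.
axis z_2 = (-0.0000,-1.0000,-0.0000); lever o_n−o_2 = (1.5981,-3.0000,-3.2321)
cross product → J_v[:, 2] = (3.2321,-0.0000,1.5981)
J_ω[:, 2] = z_2
entry J[4][2] = -1.0000

-1.000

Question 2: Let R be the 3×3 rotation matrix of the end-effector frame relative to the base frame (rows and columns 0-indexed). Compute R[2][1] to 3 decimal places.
End-effector y-axis (col 1 of R) = (-0.8660,-0.0000,0.5000)
R[2][1] = 0.5000

0.500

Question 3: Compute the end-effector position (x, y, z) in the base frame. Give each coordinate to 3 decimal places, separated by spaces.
-1.402 -6.000 0.768

after link 1: o_1 = (0.0000, -3.0000, 2.0000)
after link 2: o_2 = (-3.0000, -3.0000, 4.0000)
after link 3: o_3 = (1.3301, -6.0000, 1.5000)
after link 4: o_4 = (1.8301, -6.0000, 2.3660)
after link 5: o_5 = (-1.4019, -6.0000, 0.7679)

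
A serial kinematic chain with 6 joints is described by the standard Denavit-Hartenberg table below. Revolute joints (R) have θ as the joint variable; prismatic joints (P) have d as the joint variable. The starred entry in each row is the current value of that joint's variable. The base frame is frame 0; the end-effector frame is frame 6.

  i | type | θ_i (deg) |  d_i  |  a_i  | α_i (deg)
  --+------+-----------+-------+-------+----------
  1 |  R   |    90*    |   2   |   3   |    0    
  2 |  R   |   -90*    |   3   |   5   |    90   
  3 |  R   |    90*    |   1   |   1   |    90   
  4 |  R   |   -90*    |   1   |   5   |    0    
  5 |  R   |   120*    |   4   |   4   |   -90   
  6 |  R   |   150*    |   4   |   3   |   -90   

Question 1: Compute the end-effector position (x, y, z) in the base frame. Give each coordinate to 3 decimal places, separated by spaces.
after link 1: o_1 = (0.0000, 3.0000, 2.0000)
after link 2: o_2 = (5.0000, 3.0000, 5.0000)
after link 3: o_3 = (5.0000, 2.0000, 6.0000)
after link 4: o_4 = (6.0000, 7.0000, 6.0000)
after link 5: o_5 = (10.0000, 5.0000, 9.4641)
after link 6: o_6 = (8.5000, 2.8349, 5.2141)

8.500 2.835 5.214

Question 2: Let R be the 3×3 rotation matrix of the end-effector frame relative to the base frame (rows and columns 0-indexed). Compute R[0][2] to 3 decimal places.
End-effector z-axis (col 2 of R) = (0.8660,0.2500,-0.4330)
R[0][2] = 0.8660

0.866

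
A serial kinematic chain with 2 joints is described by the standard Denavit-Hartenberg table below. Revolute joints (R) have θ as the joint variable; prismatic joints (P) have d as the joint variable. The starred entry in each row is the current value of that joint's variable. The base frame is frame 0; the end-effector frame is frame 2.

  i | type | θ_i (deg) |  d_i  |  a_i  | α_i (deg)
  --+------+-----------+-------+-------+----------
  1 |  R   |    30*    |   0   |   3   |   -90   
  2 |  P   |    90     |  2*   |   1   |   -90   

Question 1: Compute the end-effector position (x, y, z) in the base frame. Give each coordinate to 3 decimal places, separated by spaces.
1.598 3.232 -1.000

after link 1: o_1 = (2.5981, 1.5000, 0.0000)
after link 2: o_2 = (1.5981, 3.2321, -1.0000)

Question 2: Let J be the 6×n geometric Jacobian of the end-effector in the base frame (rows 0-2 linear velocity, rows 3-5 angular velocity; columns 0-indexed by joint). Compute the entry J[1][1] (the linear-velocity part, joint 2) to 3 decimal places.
0.866

prismatic axis z_1 = (-0.5000,0.8660,0.0000)
J_v[:, 1] = z_1; J_ω[:, 1] = (0,0,0)
entry J[1][1] = 0.8660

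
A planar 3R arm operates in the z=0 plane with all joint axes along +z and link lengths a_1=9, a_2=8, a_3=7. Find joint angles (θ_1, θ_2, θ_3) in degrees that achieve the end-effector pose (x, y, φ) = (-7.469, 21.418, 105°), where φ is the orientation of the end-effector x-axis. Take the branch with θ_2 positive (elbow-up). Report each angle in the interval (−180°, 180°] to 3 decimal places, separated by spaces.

wrist centre = target − a_3·(cos φ, sin φ) = (-5.6573, 14.6565)
cos θ_2 = (246.8182−9²−8²)/(2·9·8) = 0.7071; θ_2 = 45.0029° (elbow-up)
β = atan2(14.6565,-5.6573) = 111.1061°; ψ = atan2(5.6571,14.6566) = 21.1056°
θ_1 = β − ψ = 90.0005°
θ_3 = φ − θ_1 − θ_2 = -30.0034° (wrapped to (-180°,180°])

90.000 45.003 -30.003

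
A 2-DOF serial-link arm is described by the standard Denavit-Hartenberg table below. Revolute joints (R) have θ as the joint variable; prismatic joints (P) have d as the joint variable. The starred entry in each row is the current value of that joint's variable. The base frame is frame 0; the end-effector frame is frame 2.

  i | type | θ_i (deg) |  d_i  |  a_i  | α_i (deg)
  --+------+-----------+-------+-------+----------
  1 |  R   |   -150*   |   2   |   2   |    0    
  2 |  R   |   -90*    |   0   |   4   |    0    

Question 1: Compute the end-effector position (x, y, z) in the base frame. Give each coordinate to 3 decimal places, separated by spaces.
-3.732 2.464 2.000

after link 1: o_1 = (-1.7321, -1.0000, 2.0000)
after link 2: o_2 = (-3.7321, 2.4641, 2.0000)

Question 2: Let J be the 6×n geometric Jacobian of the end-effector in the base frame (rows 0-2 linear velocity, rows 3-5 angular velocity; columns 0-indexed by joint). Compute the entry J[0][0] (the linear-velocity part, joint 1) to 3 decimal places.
-2.464

axis z_0 = ẑ; lever o_n−o_0 = (-3.7321,2.4641,2.0000)
cross product → J_v[:, 0] = (-2.4641,-3.7321,0.0000)
J_ω[:, 0] = z_0
entry J[0][0] = -2.4641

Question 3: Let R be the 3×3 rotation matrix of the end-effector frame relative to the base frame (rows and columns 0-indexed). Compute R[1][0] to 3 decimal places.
0.866

End-effector x-axis (col 0 of R) = (-0.5000,0.8660,0.0000)
R[1][0] = 0.8660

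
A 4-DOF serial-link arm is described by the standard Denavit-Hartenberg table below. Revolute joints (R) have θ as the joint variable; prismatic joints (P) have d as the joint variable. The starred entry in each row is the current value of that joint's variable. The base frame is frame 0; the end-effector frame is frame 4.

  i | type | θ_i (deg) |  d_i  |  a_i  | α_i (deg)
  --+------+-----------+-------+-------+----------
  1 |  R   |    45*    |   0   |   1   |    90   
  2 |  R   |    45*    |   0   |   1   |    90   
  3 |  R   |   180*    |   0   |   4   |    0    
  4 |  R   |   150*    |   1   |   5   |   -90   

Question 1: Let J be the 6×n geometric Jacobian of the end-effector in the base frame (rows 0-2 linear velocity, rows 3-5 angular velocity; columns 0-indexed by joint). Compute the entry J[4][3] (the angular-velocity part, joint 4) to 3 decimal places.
axis z_3 = (0.5000,0.5000,-0.7071); lever o_n−o_3 = (0.8973,4.4328,2.3548)
cross product → J_v[:, 3] = (4.3119,-1.8119,1.7678)
J_ω[:, 3] = z_3
entry J[4][3] = 0.5000

0.500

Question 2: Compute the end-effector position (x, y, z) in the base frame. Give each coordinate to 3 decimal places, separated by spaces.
after link 1: o_1 = (0.7071, 0.7071, 0.0000)
after link 2: o_2 = (1.2071, 1.2071, 0.7071)
after link 3: o_3 = (-0.7929, -0.7929, -2.1213)
after link 4: o_4 = (0.1044, 3.6399, 0.2334)

0.104 3.640 0.233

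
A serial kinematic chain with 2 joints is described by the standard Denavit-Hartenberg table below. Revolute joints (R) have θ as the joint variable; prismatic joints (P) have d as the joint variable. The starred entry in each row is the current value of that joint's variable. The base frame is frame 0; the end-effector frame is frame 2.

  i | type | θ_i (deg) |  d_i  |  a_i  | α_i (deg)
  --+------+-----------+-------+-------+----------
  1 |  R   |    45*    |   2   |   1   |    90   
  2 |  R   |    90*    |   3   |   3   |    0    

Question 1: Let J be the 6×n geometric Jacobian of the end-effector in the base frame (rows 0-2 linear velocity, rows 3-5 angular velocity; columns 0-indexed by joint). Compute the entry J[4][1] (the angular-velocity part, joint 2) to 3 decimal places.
-0.707

axis z_1 = (0.7071,-0.7071,0.0000); lever o_n−o_1 = (2.1213,-2.1213,3.0000)
cross product → J_v[:, 1] = (-2.1213,-2.1213,0.0000)
J_ω[:, 1] = z_1
entry J[4][1] = -0.7071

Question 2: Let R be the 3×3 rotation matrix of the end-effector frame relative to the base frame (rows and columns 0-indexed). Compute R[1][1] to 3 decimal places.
End-effector y-axis (col 1 of R) = (-0.7071,-0.7071,0.0000)
R[1][1] = -0.7071

-0.707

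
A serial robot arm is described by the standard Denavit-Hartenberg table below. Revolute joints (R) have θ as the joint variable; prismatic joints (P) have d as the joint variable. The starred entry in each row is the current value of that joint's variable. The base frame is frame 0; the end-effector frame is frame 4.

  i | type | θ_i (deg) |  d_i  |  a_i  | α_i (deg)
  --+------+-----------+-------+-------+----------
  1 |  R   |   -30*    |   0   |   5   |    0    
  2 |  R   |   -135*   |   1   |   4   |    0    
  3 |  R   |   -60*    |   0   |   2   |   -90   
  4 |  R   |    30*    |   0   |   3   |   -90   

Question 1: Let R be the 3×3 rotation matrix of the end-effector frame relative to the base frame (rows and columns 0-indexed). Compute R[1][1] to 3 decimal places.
0.707

End-effector y-axis (col 1 of R) = (0.7071,0.7071,-0.0000)
R[1][1] = 0.7071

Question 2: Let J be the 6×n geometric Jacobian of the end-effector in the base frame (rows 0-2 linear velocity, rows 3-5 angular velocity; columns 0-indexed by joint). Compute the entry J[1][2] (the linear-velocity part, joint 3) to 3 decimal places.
axis z_2 = (0.0000,0.0000,1.0000); lever o_n−o_2 = (-3.2513,3.2513,-1.5000)
cross product → J_v[:, 2] = (-3.2513,-3.2513,0.0000)
J_ω[:, 2] = z_2
entry J[1][2] = -3.2513

-3.251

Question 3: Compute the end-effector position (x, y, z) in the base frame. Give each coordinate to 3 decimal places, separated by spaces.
after link 1: o_1 = (4.3301, -2.5000, 0.0000)
after link 2: o_2 = (0.4664, -3.5353, 1.0000)
after link 3: o_3 = (-0.9478, -2.1211, 1.0000)
after link 4: o_4 = (-2.7849, -0.2839, -0.5000)

-2.785 -0.284 -0.500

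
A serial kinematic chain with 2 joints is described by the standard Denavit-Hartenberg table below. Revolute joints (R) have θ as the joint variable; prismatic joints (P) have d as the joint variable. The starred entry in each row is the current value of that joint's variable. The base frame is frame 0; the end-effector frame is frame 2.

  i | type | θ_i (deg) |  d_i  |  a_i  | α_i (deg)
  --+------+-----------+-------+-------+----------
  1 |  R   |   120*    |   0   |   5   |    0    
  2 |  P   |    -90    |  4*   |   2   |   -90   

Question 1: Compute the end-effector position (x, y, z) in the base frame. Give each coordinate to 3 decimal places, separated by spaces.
after link 1: o_1 = (-2.5000, 4.3301, 0.0000)
after link 2: o_2 = (-0.7679, 5.3301, 4.0000)

-0.768 5.330 4.000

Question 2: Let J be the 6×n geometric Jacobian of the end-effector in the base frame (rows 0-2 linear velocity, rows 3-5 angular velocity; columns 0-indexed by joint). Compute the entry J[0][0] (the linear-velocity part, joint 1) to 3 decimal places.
axis z_0 = ẑ; lever o_n−o_0 = (-0.7679,5.3301,4.0000)
cross product → J_v[:, 0] = (-5.3301,-0.7679,0.0000)
J_ω[:, 0] = z_0
entry J[0][0] = -5.3301

-5.330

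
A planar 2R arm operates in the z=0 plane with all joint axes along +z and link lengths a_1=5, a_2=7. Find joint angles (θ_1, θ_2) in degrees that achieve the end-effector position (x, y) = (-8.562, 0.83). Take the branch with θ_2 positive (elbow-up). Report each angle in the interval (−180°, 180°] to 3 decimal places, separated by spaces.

119.999 90.003

cos θ_2 = (73.9967−5²−7²)/(2·5·7) = -0.0000; θ_2 = 90.0027° (elbow-up)
β = atan2(0.8300,-8.5620) = 174.4630°; ψ = atan2(7.0000,4.9997) = 54.4641°
θ_1 = β − ψ = 119.9990°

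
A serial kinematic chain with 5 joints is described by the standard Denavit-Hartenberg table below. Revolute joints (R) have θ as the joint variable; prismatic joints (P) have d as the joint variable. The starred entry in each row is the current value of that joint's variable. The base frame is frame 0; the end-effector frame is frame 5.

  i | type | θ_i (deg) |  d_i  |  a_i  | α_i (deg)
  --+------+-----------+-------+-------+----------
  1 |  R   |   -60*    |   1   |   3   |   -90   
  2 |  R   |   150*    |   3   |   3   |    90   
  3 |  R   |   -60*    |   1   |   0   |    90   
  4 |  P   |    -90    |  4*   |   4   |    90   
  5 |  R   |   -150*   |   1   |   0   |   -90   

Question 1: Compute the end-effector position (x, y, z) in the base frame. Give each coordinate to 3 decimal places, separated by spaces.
after link 1: o_1 = (1.5000, -2.5981, 1.0000)
after link 2: o_2 = (2.7990, 1.1519, -0.5000)
after link 3: o_3 = (3.0490, 0.7189, -1.3660)
after link 4: o_4 = (1.8170, -1.1471, 3.8301)
after link 5: o_5 = (2.7835, -1.0891, 4.0801)

2.783 -1.089 4.080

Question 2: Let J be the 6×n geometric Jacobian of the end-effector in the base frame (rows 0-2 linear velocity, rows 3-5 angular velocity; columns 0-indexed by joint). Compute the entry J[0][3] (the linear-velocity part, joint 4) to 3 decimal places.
-0.058

prismatic axis z_3 = (-0.0580,-0.8995,0.4330)
J_v[:, 3] = z_3; J_ω[:, 3] = (0,0,0)
entry J[0][3] = -0.0580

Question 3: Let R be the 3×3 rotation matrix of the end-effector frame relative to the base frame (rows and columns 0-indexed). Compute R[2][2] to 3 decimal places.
End-effector z-axis (col 2 of R) = (-0.0748,0.9955,0.0580)
R[2][2] = 0.0580

0.058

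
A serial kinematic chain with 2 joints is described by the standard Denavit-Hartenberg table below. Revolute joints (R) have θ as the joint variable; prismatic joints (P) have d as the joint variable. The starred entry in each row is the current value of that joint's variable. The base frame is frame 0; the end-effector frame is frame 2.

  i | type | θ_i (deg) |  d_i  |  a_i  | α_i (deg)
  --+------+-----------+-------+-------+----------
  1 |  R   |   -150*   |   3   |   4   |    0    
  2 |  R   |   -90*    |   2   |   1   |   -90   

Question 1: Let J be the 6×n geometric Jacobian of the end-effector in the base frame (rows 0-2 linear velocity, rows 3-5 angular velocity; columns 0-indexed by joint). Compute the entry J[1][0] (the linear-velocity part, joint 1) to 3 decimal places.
-3.964

axis z_0 = ẑ; lever o_n−o_0 = (-3.9641,-1.1340,5.0000)
cross product → J_v[:, 0] = (1.1340,-3.9641,0.0000)
J_ω[:, 0] = z_0
entry J[1][0] = -3.9641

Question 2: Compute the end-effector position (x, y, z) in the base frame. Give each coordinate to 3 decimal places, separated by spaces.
after link 1: o_1 = (-3.4641, -2.0000, 3.0000)
after link 2: o_2 = (-3.9641, -1.1340, 5.0000)

-3.964 -1.134 5.000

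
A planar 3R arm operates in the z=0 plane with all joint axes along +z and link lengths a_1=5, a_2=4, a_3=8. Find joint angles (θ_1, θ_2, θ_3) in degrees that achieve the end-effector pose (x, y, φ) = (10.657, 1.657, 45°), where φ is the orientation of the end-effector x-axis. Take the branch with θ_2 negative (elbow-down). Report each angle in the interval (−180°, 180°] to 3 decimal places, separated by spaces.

wrist centre = target − a_3·(cos φ, sin φ) = (5.0001, -3.9999)
cos θ_2 = (41.0003−5²−4²)/(2·5·4) = 0.0000; θ_2 = -89.9996° (elbow-down)
β = atan2(-3.9999,5.0001) = -38.6580°; ψ = atan2(-4.0000,5.0000) = -38.6596°
θ_1 = β − ψ = 0.0017°
θ_3 = φ − θ_1 − θ_2 = 134.9979° (wrapped to (-180°,180°])

0.002 -90.000 134.998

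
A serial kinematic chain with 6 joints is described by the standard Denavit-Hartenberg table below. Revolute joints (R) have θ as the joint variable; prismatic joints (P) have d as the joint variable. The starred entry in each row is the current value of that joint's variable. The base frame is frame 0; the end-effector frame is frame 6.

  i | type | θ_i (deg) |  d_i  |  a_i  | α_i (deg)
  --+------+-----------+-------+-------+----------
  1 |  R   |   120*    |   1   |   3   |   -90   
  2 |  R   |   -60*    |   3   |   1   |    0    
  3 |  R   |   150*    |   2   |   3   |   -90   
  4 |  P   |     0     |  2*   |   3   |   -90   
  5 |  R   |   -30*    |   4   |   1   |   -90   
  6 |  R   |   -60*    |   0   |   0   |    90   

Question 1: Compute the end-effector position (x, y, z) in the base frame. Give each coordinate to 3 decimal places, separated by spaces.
after link 1: o_1 = (-1.5000, 2.5981, 1.0000)
after link 2: o_2 = (-4.3481, 1.5311, 1.8660)
after link 3: o_3 = (-6.0801, 0.5311, -1.1340)
after link 4: o_4 = (-5.0801, -1.2010, -4.1340)
after link 5: o_5 = (-1.3660, 0.3660, -5.0000)
after link 6: o_6 = (-1.3660, 0.3660, -5.0000)

-1.366 0.366 -5.000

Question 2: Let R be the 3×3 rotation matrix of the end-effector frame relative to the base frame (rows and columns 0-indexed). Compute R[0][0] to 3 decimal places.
0.875

End-effector x-axis (col 0 of R) = (0.8750,0.2165,-0.4330)
R[0][0] = 0.8750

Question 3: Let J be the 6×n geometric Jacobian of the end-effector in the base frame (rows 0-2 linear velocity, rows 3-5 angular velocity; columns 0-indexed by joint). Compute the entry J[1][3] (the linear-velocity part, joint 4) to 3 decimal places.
prismatic axis z_3 = (0.5000,-0.8660,0.0000)
J_v[:, 3] = z_3; J_ω[:, 3] = (0,0,0)
entry J[1][3] = -0.8660

-0.866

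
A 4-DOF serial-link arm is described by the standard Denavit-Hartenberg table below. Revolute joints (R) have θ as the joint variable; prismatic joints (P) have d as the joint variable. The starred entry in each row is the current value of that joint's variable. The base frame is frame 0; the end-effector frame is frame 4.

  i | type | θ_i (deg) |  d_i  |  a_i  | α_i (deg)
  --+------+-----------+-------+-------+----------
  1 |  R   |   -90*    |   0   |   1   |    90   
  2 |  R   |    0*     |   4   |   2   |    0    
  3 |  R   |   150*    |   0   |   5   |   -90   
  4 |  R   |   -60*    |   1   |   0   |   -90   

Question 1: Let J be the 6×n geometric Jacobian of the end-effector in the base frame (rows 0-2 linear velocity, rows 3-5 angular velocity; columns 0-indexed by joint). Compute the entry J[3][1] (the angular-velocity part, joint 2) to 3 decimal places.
axis z_1 = (-1.0000,-0.0000,0.0000); lever o_n−o_1 = (-4.0000,2.8301,1.6340)
cross product → J_v[:, 1] = (-0.0000,1.6340,-2.8301)
J_ω[:, 1] = z_1
entry J[3][1] = -1.0000

-1.000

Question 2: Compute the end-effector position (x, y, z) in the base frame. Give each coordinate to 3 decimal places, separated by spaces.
-4.000 1.830 1.634

after link 1: o_1 = (0.0000, -1.0000, 0.0000)
after link 2: o_2 = (-4.0000, -3.0000, 0.0000)
after link 3: o_3 = (-4.0000, 1.3301, 2.5000)
after link 4: o_4 = (-4.0000, 1.8301, 1.6340)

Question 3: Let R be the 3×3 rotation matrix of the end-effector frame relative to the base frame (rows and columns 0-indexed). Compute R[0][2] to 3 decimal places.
End-effector z-axis (col 2 of R) = (0.5000,0.7500,0.4330)
R[0][2] = 0.5000

0.500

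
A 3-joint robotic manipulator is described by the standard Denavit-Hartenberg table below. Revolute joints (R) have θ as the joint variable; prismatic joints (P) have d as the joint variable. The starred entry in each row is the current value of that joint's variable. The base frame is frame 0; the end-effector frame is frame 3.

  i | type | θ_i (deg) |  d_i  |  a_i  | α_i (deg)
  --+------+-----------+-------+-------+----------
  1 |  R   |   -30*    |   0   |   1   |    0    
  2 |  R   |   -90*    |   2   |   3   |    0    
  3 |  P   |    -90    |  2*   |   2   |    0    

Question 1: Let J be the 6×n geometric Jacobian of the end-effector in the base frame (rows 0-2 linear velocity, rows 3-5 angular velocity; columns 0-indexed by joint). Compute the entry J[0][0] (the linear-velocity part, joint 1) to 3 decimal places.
axis z_0 = ẑ; lever o_n−o_0 = (-2.3660,-2.0981,4.0000)
cross product → J_v[:, 0] = (2.0981,-2.3660,0.0000)
J_ω[:, 0] = z_0
entry J[0][0] = 2.0981

2.098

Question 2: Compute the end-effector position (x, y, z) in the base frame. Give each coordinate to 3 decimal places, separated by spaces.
after link 1: o_1 = (0.8660, -0.5000, 0.0000)
after link 2: o_2 = (-0.6340, -3.0981, 2.0000)
after link 3: o_3 = (-2.3660, -2.0981, 4.0000)

-2.366 -2.098 4.000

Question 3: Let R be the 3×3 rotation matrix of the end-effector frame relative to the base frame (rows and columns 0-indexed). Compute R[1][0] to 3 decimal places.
End-effector x-axis (col 0 of R) = (-0.8660,0.5000,0.0000)
R[1][0] = 0.5000

0.500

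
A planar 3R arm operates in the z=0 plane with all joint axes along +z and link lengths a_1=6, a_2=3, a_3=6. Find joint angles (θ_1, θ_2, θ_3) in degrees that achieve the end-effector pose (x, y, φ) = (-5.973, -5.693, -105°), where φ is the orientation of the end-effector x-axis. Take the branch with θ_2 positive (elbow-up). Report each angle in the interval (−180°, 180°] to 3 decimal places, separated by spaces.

149.994 134.992 -29.986

wrist centre = target − a_3·(cos φ, sin φ) = (-4.4201, 0.1026)
cos θ_2 = (19.5477−6²−3²)/(2·6·3) = -0.7070; θ_2 = 134.9921° (elbow-up)
β = atan2(0.1026,-4.4201) = 178.6709°; ψ = atan2(2.1216,3.8790) = 28.6766°
θ_1 = β − ψ = 149.9943°
θ_3 = φ − θ_1 − θ_2 = -29.9864° (wrapped to (-180°,180°])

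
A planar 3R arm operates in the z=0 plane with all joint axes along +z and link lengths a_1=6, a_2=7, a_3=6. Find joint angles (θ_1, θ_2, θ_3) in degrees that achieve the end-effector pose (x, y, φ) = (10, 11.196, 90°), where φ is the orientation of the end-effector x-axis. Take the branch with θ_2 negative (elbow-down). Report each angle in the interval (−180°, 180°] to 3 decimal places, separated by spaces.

60.000 -60.001 90.001

wrist centre = target − a_3·(cos φ, sin φ) = (10.0000, 5.1960)
cos θ_2 = (126.9984−6²−7²)/(2·6·7) = 0.5000; θ_2 = -60.0012° (elbow-down)
β = atan2(5.1960,10.0000) = 27.4564°; ψ = atan2(-6.0623,9.4999) = -32.5436°
θ_1 = β − ψ = 60.0000°
θ_3 = φ − θ_1 − θ_2 = 90.0012° (wrapped to (-180°,180°])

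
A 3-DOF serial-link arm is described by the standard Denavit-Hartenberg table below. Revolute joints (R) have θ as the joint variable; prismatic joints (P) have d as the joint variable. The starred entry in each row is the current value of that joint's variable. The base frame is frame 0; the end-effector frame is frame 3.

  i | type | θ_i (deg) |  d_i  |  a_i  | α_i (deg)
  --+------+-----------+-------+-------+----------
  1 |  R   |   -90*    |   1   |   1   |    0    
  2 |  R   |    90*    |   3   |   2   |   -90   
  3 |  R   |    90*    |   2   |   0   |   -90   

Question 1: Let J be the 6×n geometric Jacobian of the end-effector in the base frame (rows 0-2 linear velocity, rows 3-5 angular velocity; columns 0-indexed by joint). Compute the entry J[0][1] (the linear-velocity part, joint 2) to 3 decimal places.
-2.000

axis z_1 = (0.0000,0.0000,1.0000); lever o_n−o_1 = (2.0000,2.0000,3.0000)
cross product → J_v[:, 1] = (-2.0000,2.0000,0.0000)
J_ω[:, 1] = z_1
entry J[0][1] = -2.0000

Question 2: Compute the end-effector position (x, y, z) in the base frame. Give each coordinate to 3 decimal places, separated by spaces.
2.000 1.000 4.000

after link 1: o_1 = (0.0000, -1.0000, 1.0000)
after link 2: o_2 = (2.0000, -1.0000, 4.0000)
after link 3: o_3 = (2.0000, 1.0000, 4.0000)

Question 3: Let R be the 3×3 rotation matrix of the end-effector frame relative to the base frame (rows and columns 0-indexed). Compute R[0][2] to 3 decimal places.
-1.000

End-effector z-axis (col 2 of R) = (-1.0000,0.0000,-0.0000)
R[0][2] = -1.0000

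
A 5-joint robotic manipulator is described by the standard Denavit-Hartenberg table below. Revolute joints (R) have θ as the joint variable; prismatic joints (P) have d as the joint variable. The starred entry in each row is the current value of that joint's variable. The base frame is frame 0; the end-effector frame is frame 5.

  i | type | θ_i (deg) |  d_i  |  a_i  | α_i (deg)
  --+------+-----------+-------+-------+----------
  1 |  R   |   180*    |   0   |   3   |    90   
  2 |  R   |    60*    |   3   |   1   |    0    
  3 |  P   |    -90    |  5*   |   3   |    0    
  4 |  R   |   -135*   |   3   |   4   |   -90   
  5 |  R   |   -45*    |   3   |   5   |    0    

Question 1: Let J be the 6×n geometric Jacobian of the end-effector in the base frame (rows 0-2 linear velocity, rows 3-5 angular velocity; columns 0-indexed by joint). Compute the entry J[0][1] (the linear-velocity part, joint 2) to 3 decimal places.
-5.482

axis z_1 = (0.0000,1.0000,0.0000); lever o_n−o_1 = (3.4042,14.5355,-5.4821)
cross product → J_v[:, 1] = (-5.4821,0.0000,-3.4042)
J_ω[:, 1] = z_1
entry J[0][1] = -5.4821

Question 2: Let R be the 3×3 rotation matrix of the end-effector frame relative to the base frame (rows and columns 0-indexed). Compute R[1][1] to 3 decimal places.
End-effector y-axis (col 1 of R) = (0.6830,-0.7071,-0.1830)
R[1][1] = -0.7071

-0.707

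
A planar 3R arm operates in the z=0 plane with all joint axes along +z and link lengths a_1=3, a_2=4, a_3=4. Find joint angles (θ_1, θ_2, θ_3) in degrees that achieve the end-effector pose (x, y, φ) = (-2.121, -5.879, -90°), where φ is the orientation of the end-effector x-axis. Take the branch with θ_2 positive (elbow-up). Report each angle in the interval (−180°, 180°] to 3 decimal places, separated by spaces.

135.009 135.001 -0.009

wrist centre = target − a_3·(cos φ, sin φ) = (-2.1210, -1.8790)
cos θ_2 = (8.0293−3²−4²)/(2·3·4) = -0.7071; θ_2 = 135.0005° (elbow-up)
β = atan2(-1.8790,-2.1210) = -138.4622°; ψ = atan2(2.8284,0.1715) = 86.5292°
θ_1 = β − ψ = -224.9913°
θ_3 = φ − θ_1 − θ_2 = -0.0092° (wrapped to (-180°,180°])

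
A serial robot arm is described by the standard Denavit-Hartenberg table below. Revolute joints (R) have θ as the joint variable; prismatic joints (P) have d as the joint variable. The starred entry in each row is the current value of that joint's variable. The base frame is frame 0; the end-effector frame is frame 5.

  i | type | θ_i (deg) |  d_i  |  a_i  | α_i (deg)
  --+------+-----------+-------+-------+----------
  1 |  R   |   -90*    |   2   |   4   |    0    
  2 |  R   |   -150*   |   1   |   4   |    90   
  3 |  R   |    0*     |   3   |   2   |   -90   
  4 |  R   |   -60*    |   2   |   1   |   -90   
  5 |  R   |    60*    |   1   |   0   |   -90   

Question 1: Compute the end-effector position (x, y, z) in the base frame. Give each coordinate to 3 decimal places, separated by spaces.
-0.768 4.062 5.000

after link 1: o_1 = (0.0000, -4.0000, 2.0000)
after link 2: o_2 = (-2.0000, -0.5359, 3.0000)
after link 3: o_3 = (-0.4019, 2.6962, 3.0000)
after link 4: o_4 = (0.0981, 3.5622, 5.0000)
after link 5: o_5 = (-0.7679, 4.0622, 5.0000)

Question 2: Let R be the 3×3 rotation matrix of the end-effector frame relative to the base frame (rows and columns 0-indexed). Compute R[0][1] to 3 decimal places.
0.866

End-effector y-axis (col 1 of R) = (0.8660,-0.5000,-0.0000)
R[0][1] = 0.8660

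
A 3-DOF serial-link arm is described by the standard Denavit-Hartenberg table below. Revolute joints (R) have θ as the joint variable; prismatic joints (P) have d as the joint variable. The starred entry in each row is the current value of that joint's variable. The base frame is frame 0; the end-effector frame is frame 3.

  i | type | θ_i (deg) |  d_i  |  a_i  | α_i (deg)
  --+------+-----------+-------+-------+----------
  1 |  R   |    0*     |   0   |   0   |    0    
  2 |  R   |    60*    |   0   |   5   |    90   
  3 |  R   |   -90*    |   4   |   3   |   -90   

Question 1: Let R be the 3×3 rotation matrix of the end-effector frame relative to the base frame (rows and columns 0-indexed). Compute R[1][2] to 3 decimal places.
0.866

End-effector z-axis (col 2 of R) = (0.5000,0.8660,0.0000)
R[1][2] = 0.8660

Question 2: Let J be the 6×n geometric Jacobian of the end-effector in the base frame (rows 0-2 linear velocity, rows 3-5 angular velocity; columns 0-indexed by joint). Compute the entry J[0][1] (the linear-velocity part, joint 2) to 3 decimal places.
axis z_1 = (0.0000,0.0000,1.0000); lever o_n−o_1 = (5.9641,2.3301,-3.0000)
cross product → J_v[:, 1] = (-2.3301,5.9641,0.0000)
J_ω[:, 1] = z_1
entry J[0][1] = -2.3301

-2.330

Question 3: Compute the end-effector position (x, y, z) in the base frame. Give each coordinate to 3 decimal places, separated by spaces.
after link 1: o_1 = (0.0000, 0.0000, 0.0000)
after link 2: o_2 = (2.5000, 4.3301, 0.0000)
after link 3: o_3 = (5.9641, 2.3301, -3.0000)

5.964 2.330 -3.000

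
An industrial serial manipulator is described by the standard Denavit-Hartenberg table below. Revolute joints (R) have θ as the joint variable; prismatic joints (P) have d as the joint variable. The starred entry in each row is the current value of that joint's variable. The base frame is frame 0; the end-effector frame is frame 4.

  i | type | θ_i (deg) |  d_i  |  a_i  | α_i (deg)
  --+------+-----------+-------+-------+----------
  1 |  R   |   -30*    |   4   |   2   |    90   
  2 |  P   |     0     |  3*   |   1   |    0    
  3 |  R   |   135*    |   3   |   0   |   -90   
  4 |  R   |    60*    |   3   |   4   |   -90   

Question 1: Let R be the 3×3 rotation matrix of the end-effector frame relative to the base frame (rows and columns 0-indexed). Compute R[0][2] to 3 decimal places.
End-effector z-axis (col 2 of R) = (0.7803,0.1268,-0.6124)
R[0][2] = 0.7803

0.780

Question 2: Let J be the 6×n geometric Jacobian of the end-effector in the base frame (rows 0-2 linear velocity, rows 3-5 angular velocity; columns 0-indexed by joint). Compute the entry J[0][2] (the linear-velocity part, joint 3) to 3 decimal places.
axis z_2 = (-0.5000,-0.8660,0.0000); lever o_n−o_2 = (-2.8298,2.1697,-0.7071)
cross product → J_v[:, 2] = (0.6124,-0.3536,-3.5355)
J_ω[:, 2] = z_2
entry J[0][2] = 0.6124

0.612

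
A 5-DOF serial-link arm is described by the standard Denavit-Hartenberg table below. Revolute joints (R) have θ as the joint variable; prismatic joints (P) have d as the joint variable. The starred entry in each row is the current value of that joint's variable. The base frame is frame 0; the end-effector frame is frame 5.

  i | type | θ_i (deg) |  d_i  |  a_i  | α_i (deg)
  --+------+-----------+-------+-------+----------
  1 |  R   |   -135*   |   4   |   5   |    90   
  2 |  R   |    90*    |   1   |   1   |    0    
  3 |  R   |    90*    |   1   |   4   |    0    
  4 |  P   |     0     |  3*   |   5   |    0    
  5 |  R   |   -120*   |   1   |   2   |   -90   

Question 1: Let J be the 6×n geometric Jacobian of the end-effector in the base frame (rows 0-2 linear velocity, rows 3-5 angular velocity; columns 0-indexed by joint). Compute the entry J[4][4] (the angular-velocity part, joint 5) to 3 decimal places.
0.707

axis z_4 = (-0.7071,0.7071,0.0000); lever o_n−o_4 = (-1.4142,0.0000,1.7321)
cross product → J_v[:, 4] = (1.2247,1.2247,1.0000)
J_ω[:, 4] = z_4
entry J[4][4] = 0.7071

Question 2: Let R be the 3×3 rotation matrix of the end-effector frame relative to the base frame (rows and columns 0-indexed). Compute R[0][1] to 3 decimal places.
End-effector y-axis (col 1 of R) = (0.7071,-0.7071,-0.0000)
R[0][1] = 0.7071

0.707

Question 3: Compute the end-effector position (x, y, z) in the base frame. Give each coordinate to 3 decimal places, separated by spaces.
after link 1: o_1 = (-3.5355, -3.5355, 4.0000)
after link 2: o_2 = (-4.2426, -2.8284, 5.0000)
after link 3: o_3 = (-2.1213, 0.7071, 5.0000)
after link 4: o_4 = (-0.7071, 6.3640, 5.0000)
after link 5: o_5 = (-2.1213, 6.3640, 6.7321)

-2.121 6.364 6.732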